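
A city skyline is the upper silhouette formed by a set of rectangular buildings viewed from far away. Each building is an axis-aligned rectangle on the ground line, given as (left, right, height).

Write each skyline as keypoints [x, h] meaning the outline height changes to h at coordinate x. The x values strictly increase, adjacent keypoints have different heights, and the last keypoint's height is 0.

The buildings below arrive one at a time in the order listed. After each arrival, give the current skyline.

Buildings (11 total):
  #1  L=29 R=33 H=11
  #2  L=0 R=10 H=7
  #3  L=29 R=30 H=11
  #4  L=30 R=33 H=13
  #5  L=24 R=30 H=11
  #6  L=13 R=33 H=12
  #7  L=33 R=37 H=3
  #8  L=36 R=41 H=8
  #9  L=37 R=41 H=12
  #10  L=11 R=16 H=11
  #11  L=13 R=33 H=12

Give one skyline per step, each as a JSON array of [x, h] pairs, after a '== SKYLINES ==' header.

== SKYLINES ==
[[29,11],[33,0]]
[[0,7],[10,0],[29,11],[33,0]]
[[0,7],[10,0],[29,11],[33,0]]
[[0,7],[10,0],[29,11],[30,13],[33,0]]
[[0,7],[10,0],[24,11],[30,13],[33,0]]
[[0,7],[10,0],[13,12],[30,13],[33,0]]
[[0,7],[10,0],[13,12],[30,13],[33,3],[37,0]]
[[0,7],[10,0],[13,12],[30,13],[33,3],[36,8],[41,0]]
[[0,7],[10,0],[13,12],[30,13],[33,3],[36,8],[37,12],[41,0]]
[[0,7],[10,0],[11,11],[13,12],[30,13],[33,3],[36,8],[37,12],[41,0]]
[[0,7],[10,0],[11,11],[13,12],[30,13],[33,3],[36,8],[37,12],[41,0]]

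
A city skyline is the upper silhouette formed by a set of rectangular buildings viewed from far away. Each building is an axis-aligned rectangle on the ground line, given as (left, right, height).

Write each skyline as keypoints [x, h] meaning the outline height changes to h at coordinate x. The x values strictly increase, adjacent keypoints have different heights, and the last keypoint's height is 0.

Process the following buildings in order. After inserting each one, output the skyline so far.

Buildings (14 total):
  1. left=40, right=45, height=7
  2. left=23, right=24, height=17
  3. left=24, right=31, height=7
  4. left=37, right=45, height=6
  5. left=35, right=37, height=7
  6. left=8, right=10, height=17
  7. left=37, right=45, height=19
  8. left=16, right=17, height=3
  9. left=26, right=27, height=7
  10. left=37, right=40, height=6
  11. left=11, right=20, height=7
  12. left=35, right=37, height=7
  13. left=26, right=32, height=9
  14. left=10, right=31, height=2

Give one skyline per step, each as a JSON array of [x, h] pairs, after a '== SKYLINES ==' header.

== SKYLINES ==
[[40,7],[45,0]]
[[23,17],[24,0],[40,7],[45,0]]
[[23,17],[24,7],[31,0],[40,7],[45,0]]
[[23,17],[24,7],[31,0],[37,6],[40,7],[45,0]]
[[23,17],[24,7],[31,0],[35,7],[37,6],[40,7],[45,0]]
[[8,17],[10,0],[23,17],[24,7],[31,0],[35,7],[37,6],[40,7],[45,0]]
[[8,17],[10,0],[23,17],[24,7],[31,0],[35,7],[37,19],[45,0]]
[[8,17],[10,0],[16,3],[17,0],[23,17],[24,7],[31,0],[35,7],[37,19],[45,0]]
[[8,17],[10,0],[16,3],[17,0],[23,17],[24,7],[31,0],[35,7],[37,19],[45,0]]
[[8,17],[10,0],[16,3],[17,0],[23,17],[24,7],[31,0],[35,7],[37,19],[45,0]]
[[8,17],[10,0],[11,7],[20,0],[23,17],[24,7],[31,0],[35,7],[37,19],[45,0]]
[[8,17],[10,0],[11,7],[20,0],[23,17],[24,7],[31,0],[35,7],[37,19],[45,0]]
[[8,17],[10,0],[11,7],[20,0],[23,17],[24,7],[26,9],[32,0],[35,7],[37,19],[45,0]]
[[8,17],[10,2],[11,7],[20,2],[23,17],[24,7],[26,9],[32,0],[35,7],[37,19],[45,0]]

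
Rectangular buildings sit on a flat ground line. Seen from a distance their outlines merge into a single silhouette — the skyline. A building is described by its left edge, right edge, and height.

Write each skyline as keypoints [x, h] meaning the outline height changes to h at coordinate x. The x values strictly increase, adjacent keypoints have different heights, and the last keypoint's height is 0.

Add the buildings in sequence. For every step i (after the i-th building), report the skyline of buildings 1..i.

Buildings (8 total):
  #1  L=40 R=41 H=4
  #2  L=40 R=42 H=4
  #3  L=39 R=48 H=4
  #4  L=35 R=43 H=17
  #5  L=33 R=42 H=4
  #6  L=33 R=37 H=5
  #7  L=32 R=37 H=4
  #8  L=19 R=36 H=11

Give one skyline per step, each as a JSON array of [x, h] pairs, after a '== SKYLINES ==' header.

== SKYLINES ==
[[40,4],[41,0]]
[[40,4],[42,0]]
[[39,4],[48,0]]
[[35,17],[43,4],[48,0]]
[[33,4],[35,17],[43,4],[48,0]]
[[33,5],[35,17],[43,4],[48,0]]
[[32,4],[33,5],[35,17],[43,4],[48,0]]
[[19,11],[35,17],[43,4],[48,0]]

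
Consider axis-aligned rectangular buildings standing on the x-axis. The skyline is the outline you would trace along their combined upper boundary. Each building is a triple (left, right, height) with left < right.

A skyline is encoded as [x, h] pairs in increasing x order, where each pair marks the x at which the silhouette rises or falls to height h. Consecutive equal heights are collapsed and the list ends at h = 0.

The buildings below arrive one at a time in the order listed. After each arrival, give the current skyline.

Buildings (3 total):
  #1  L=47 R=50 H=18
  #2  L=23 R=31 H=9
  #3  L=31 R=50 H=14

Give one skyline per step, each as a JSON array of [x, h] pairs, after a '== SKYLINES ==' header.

== SKYLINES ==
[[47,18],[50,0]]
[[23,9],[31,0],[47,18],[50,0]]
[[23,9],[31,14],[47,18],[50,0]]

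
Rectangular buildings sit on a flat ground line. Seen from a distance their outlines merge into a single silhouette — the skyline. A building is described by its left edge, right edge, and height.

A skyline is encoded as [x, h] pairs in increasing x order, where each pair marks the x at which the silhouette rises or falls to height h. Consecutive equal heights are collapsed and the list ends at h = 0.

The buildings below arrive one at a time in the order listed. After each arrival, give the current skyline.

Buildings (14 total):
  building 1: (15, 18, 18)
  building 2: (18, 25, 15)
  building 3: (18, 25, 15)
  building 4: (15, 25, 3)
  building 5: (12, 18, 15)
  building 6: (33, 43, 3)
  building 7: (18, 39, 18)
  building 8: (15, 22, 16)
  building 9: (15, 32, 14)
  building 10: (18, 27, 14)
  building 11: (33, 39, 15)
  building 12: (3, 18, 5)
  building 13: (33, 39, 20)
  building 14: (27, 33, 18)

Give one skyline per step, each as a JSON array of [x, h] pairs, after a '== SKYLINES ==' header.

== SKYLINES ==
[[15,18],[18,0]]
[[15,18],[18,15],[25,0]]
[[15,18],[18,15],[25,0]]
[[15,18],[18,15],[25,0]]
[[12,15],[15,18],[18,15],[25,0]]
[[12,15],[15,18],[18,15],[25,0],[33,3],[43,0]]
[[12,15],[15,18],[39,3],[43,0]]
[[12,15],[15,18],[39,3],[43,0]]
[[12,15],[15,18],[39,3],[43,0]]
[[12,15],[15,18],[39,3],[43,0]]
[[12,15],[15,18],[39,3],[43,0]]
[[3,5],[12,15],[15,18],[39,3],[43,0]]
[[3,5],[12,15],[15,18],[33,20],[39,3],[43,0]]
[[3,5],[12,15],[15,18],[33,20],[39,3],[43,0]]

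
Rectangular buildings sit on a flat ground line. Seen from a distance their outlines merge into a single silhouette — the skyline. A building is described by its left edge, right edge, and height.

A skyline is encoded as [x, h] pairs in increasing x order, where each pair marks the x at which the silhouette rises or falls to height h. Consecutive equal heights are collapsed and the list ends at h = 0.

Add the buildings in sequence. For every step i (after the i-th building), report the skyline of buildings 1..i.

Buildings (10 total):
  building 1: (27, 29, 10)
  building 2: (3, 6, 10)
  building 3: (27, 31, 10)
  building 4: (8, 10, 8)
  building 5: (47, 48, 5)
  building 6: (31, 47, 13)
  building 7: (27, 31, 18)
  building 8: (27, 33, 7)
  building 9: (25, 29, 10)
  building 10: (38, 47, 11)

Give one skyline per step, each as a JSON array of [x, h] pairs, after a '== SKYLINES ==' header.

== SKYLINES ==
[[27,10],[29,0]]
[[3,10],[6,0],[27,10],[29,0]]
[[3,10],[6,0],[27,10],[31,0]]
[[3,10],[6,0],[8,8],[10,0],[27,10],[31,0]]
[[3,10],[6,0],[8,8],[10,0],[27,10],[31,0],[47,5],[48,0]]
[[3,10],[6,0],[8,8],[10,0],[27,10],[31,13],[47,5],[48,0]]
[[3,10],[6,0],[8,8],[10,0],[27,18],[31,13],[47,5],[48,0]]
[[3,10],[6,0],[8,8],[10,0],[27,18],[31,13],[47,5],[48,0]]
[[3,10],[6,0],[8,8],[10,0],[25,10],[27,18],[31,13],[47,5],[48,0]]
[[3,10],[6,0],[8,8],[10,0],[25,10],[27,18],[31,13],[47,5],[48,0]]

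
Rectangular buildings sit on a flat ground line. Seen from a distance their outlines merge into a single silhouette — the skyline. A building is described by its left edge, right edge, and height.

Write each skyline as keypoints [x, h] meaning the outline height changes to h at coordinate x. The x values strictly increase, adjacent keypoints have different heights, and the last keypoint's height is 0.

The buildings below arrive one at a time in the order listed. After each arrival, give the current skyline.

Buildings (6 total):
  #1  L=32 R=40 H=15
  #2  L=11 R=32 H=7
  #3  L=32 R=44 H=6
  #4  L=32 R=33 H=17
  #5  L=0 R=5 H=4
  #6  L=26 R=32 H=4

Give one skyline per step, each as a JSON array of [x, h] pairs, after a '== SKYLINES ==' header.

== SKYLINES ==
[[32,15],[40,0]]
[[11,7],[32,15],[40,0]]
[[11,7],[32,15],[40,6],[44,0]]
[[11,7],[32,17],[33,15],[40,6],[44,0]]
[[0,4],[5,0],[11,7],[32,17],[33,15],[40,6],[44,0]]
[[0,4],[5,0],[11,7],[32,17],[33,15],[40,6],[44,0]]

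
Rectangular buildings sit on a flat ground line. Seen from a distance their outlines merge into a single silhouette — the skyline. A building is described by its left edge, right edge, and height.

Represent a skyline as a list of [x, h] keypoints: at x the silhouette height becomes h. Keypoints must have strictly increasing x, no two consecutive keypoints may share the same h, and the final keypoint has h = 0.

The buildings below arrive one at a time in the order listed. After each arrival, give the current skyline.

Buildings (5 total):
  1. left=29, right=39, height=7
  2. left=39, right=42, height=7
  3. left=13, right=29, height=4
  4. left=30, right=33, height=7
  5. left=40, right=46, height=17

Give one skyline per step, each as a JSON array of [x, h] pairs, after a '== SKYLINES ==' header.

== SKYLINES ==
[[29,7],[39,0]]
[[29,7],[42,0]]
[[13,4],[29,7],[42,0]]
[[13,4],[29,7],[42,0]]
[[13,4],[29,7],[40,17],[46,0]]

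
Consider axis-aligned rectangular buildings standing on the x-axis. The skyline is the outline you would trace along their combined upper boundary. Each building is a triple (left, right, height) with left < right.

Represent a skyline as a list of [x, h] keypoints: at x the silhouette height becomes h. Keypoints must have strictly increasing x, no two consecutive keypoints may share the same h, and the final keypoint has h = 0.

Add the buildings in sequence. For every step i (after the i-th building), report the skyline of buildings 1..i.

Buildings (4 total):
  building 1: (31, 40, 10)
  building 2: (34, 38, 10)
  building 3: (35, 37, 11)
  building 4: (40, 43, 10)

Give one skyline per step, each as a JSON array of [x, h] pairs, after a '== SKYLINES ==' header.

== SKYLINES ==
[[31,10],[40,0]]
[[31,10],[40,0]]
[[31,10],[35,11],[37,10],[40,0]]
[[31,10],[35,11],[37,10],[43,0]]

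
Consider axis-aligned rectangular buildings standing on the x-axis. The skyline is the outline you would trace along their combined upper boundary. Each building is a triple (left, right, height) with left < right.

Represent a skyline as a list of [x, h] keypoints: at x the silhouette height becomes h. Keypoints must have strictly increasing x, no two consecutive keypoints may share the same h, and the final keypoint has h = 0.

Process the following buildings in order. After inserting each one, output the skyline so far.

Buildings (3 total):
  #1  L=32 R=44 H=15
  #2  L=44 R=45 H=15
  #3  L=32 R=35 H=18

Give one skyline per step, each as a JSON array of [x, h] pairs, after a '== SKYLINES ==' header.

== SKYLINES ==
[[32,15],[44,0]]
[[32,15],[45,0]]
[[32,18],[35,15],[45,0]]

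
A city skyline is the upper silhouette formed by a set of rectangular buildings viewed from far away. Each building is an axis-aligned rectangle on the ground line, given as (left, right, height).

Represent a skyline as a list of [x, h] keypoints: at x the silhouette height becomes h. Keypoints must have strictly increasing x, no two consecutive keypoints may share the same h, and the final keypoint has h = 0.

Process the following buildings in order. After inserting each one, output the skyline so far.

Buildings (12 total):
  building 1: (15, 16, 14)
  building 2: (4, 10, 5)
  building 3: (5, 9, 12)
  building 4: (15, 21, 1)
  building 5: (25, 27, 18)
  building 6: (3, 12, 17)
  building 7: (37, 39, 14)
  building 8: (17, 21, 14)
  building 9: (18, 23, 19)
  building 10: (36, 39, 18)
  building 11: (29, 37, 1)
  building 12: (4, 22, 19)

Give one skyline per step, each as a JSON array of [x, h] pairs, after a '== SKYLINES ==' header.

== SKYLINES ==
[[15,14],[16,0]]
[[4,5],[10,0],[15,14],[16,0]]
[[4,5],[5,12],[9,5],[10,0],[15,14],[16,0]]
[[4,5],[5,12],[9,5],[10,0],[15,14],[16,1],[21,0]]
[[4,5],[5,12],[9,5],[10,0],[15,14],[16,1],[21,0],[25,18],[27,0]]
[[3,17],[12,0],[15,14],[16,1],[21,0],[25,18],[27,0]]
[[3,17],[12,0],[15,14],[16,1],[21,0],[25,18],[27,0],[37,14],[39,0]]
[[3,17],[12,0],[15,14],[16,1],[17,14],[21,0],[25,18],[27,0],[37,14],[39,0]]
[[3,17],[12,0],[15,14],[16,1],[17,14],[18,19],[23,0],[25,18],[27,0],[37,14],[39,0]]
[[3,17],[12,0],[15,14],[16,1],[17,14],[18,19],[23,0],[25,18],[27,0],[36,18],[39,0]]
[[3,17],[12,0],[15,14],[16,1],[17,14],[18,19],[23,0],[25,18],[27,0],[29,1],[36,18],[39,0]]
[[3,17],[4,19],[23,0],[25,18],[27,0],[29,1],[36,18],[39,0]]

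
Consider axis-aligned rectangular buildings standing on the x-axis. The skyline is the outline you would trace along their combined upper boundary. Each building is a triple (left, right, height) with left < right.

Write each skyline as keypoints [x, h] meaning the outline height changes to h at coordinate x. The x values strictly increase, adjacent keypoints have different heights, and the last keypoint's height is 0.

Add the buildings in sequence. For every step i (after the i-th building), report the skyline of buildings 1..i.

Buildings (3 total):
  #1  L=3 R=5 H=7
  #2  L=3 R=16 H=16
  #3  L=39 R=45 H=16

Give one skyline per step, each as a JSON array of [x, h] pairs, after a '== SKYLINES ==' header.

== SKYLINES ==
[[3,7],[5,0]]
[[3,16],[16,0]]
[[3,16],[16,0],[39,16],[45,0]]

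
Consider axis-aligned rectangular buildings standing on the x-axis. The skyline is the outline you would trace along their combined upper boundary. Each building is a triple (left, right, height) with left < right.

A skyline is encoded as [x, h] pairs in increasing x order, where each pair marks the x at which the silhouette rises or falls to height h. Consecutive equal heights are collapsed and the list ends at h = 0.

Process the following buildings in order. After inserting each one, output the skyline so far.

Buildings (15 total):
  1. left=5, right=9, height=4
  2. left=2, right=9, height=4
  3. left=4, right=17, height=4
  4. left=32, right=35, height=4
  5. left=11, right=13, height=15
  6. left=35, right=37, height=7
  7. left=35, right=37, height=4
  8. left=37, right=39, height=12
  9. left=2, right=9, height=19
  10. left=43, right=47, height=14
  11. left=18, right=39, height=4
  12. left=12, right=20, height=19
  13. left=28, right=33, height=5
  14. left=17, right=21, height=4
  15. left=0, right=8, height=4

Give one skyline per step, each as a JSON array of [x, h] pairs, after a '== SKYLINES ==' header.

== SKYLINES ==
[[5,4],[9,0]]
[[2,4],[9,0]]
[[2,4],[17,0]]
[[2,4],[17,0],[32,4],[35,0]]
[[2,4],[11,15],[13,4],[17,0],[32,4],[35,0]]
[[2,4],[11,15],[13,4],[17,0],[32,4],[35,7],[37,0]]
[[2,4],[11,15],[13,4],[17,0],[32,4],[35,7],[37,0]]
[[2,4],[11,15],[13,4],[17,0],[32,4],[35,7],[37,12],[39,0]]
[[2,19],[9,4],[11,15],[13,4],[17,0],[32,4],[35,7],[37,12],[39,0]]
[[2,19],[9,4],[11,15],[13,4],[17,0],[32,4],[35,7],[37,12],[39,0],[43,14],[47,0]]
[[2,19],[9,4],[11,15],[13,4],[17,0],[18,4],[35,7],[37,12],[39,0],[43,14],[47,0]]
[[2,19],[9,4],[11,15],[12,19],[20,4],[35,7],[37,12],[39,0],[43,14],[47,0]]
[[2,19],[9,4],[11,15],[12,19],[20,4],[28,5],[33,4],[35,7],[37,12],[39,0],[43,14],[47,0]]
[[2,19],[9,4],[11,15],[12,19],[20,4],[28,5],[33,4],[35,7],[37,12],[39,0],[43,14],[47,0]]
[[0,4],[2,19],[9,4],[11,15],[12,19],[20,4],[28,5],[33,4],[35,7],[37,12],[39,0],[43,14],[47,0]]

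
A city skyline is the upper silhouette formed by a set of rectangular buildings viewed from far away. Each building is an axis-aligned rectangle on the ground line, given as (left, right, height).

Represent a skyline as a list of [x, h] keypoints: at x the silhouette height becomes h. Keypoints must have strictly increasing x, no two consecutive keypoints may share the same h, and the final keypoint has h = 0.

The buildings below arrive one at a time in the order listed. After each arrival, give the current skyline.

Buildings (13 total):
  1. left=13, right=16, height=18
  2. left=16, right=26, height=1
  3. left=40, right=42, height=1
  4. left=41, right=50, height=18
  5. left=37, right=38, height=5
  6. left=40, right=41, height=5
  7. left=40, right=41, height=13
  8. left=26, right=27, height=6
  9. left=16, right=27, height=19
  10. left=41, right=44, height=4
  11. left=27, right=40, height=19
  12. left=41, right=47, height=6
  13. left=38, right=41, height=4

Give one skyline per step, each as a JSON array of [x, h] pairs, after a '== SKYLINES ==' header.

== SKYLINES ==
[[13,18],[16,0]]
[[13,18],[16,1],[26,0]]
[[13,18],[16,1],[26,0],[40,1],[42,0]]
[[13,18],[16,1],[26,0],[40,1],[41,18],[50,0]]
[[13,18],[16,1],[26,0],[37,5],[38,0],[40,1],[41,18],[50,0]]
[[13,18],[16,1],[26,0],[37,5],[38,0],[40,5],[41,18],[50,0]]
[[13,18],[16,1],[26,0],[37,5],[38,0],[40,13],[41,18],[50,0]]
[[13,18],[16,1],[26,6],[27,0],[37,5],[38,0],[40,13],[41,18],[50,0]]
[[13,18],[16,19],[27,0],[37,5],[38,0],[40,13],[41,18],[50,0]]
[[13,18],[16,19],[27,0],[37,5],[38,0],[40,13],[41,18],[50,0]]
[[13,18],[16,19],[40,13],[41,18],[50,0]]
[[13,18],[16,19],[40,13],[41,18],[50,0]]
[[13,18],[16,19],[40,13],[41,18],[50,0]]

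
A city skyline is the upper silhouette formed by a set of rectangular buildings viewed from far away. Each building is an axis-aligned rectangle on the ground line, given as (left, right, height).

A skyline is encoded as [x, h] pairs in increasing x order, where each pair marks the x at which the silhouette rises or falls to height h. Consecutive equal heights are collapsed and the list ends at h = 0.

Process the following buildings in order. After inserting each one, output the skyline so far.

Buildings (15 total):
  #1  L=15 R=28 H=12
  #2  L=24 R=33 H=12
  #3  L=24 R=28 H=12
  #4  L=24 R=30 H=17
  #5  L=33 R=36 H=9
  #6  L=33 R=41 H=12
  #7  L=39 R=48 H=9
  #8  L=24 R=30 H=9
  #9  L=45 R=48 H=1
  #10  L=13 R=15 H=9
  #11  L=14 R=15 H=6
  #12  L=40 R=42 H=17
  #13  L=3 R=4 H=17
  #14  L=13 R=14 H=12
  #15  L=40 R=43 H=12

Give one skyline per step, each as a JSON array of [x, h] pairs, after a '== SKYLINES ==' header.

== SKYLINES ==
[[15,12],[28,0]]
[[15,12],[33,0]]
[[15,12],[33,0]]
[[15,12],[24,17],[30,12],[33,0]]
[[15,12],[24,17],[30,12],[33,9],[36,0]]
[[15,12],[24,17],[30,12],[41,0]]
[[15,12],[24,17],[30,12],[41,9],[48,0]]
[[15,12],[24,17],[30,12],[41,9],[48,0]]
[[15,12],[24,17],[30,12],[41,9],[48,0]]
[[13,9],[15,12],[24,17],[30,12],[41,9],[48,0]]
[[13,9],[15,12],[24,17],[30,12],[41,9],[48,0]]
[[13,9],[15,12],[24,17],[30,12],[40,17],[42,9],[48,0]]
[[3,17],[4,0],[13,9],[15,12],[24,17],[30,12],[40,17],[42,9],[48,0]]
[[3,17],[4,0],[13,12],[14,9],[15,12],[24,17],[30,12],[40,17],[42,9],[48,0]]
[[3,17],[4,0],[13,12],[14,9],[15,12],[24,17],[30,12],[40,17],[42,12],[43,9],[48,0]]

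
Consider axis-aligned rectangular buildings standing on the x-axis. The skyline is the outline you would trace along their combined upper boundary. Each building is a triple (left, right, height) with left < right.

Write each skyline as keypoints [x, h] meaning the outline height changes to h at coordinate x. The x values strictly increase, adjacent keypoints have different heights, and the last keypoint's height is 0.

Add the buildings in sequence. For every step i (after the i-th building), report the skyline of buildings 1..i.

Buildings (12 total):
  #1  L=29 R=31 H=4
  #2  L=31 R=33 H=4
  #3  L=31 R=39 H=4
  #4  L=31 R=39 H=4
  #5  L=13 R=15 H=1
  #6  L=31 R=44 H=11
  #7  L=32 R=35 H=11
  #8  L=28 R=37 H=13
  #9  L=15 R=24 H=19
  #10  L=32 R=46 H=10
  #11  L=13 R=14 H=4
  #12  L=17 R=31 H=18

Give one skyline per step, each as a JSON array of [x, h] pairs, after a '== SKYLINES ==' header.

== SKYLINES ==
[[29,4],[31,0]]
[[29,4],[33,0]]
[[29,4],[39,0]]
[[29,4],[39,0]]
[[13,1],[15,0],[29,4],[39,0]]
[[13,1],[15,0],[29,4],[31,11],[44,0]]
[[13,1],[15,0],[29,4],[31,11],[44,0]]
[[13,1],[15,0],[28,13],[37,11],[44,0]]
[[13,1],[15,19],[24,0],[28,13],[37,11],[44,0]]
[[13,1],[15,19],[24,0],[28,13],[37,11],[44,10],[46,0]]
[[13,4],[14,1],[15,19],[24,0],[28,13],[37,11],[44,10],[46,0]]
[[13,4],[14,1],[15,19],[24,18],[31,13],[37,11],[44,10],[46,0]]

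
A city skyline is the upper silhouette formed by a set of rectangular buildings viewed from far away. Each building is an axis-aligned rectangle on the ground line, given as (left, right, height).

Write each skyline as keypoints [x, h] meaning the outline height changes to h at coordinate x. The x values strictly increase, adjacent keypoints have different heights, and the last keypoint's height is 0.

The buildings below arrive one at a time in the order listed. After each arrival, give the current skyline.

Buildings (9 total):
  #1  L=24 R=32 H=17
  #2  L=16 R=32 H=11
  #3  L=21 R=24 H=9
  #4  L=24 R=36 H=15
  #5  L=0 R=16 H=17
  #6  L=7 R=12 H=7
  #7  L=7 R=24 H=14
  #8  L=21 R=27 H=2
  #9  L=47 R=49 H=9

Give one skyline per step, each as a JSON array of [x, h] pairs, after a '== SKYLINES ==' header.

== SKYLINES ==
[[24,17],[32,0]]
[[16,11],[24,17],[32,0]]
[[16,11],[24,17],[32,0]]
[[16,11],[24,17],[32,15],[36,0]]
[[0,17],[16,11],[24,17],[32,15],[36,0]]
[[0,17],[16,11],[24,17],[32,15],[36,0]]
[[0,17],[16,14],[24,17],[32,15],[36,0]]
[[0,17],[16,14],[24,17],[32,15],[36,0]]
[[0,17],[16,14],[24,17],[32,15],[36,0],[47,9],[49,0]]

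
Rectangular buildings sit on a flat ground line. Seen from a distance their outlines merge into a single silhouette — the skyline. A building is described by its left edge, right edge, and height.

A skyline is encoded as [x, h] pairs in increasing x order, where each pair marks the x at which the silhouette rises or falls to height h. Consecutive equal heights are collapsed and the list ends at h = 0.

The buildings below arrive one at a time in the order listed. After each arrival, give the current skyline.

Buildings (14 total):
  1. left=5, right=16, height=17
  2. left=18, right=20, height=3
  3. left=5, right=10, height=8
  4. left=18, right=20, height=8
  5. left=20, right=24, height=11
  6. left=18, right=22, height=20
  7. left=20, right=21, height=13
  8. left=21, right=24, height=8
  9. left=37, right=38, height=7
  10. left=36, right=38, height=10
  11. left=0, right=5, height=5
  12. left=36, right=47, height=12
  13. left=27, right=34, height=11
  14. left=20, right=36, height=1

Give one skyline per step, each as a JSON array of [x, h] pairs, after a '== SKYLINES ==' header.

== SKYLINES ==
[[5,17],[16,0]]
[[5,17],[16,0],[18,3],[20,0]]
[[5,17],[16,0],[18,3],[20,0]]
[[5,17],[16,0],[18,8],[20,0]]
[[5,17],[16,0],[18,8],[20,11],[24,0]]
[[5,17],[16,0],[18,20],[22,11],[24,0]]
[[5,17],[16,0],[18,20],[22,11],[24,0]]
[[5,17],[16,0],[18,20],[22,11],[24,0]]
[[5,17],[16,0],[18,20],[22,11],[24,0],[37,7],[38,0]]
[[5,17],[16,0],[18,20],[22,11],[24,0],[36,10],[38,0]]
[[0,5],[5,17],[16,0],[18,20],[22,11],[24,0],[36,10],[38,0]]
[[0,5],[5,17],[16,0],[18,20],[22,11],[24,0],[36,12],[47,0]]
[[0,5],[5,17],[16,0],[18,20],[22,11],[24,0],[27,11],[34,0],[36,12],[47,0]]
[[0,5],[5,17],[16,0],[18,20],[22,11],[24,1],[27,11],[34,1],[36,12],[47,0]]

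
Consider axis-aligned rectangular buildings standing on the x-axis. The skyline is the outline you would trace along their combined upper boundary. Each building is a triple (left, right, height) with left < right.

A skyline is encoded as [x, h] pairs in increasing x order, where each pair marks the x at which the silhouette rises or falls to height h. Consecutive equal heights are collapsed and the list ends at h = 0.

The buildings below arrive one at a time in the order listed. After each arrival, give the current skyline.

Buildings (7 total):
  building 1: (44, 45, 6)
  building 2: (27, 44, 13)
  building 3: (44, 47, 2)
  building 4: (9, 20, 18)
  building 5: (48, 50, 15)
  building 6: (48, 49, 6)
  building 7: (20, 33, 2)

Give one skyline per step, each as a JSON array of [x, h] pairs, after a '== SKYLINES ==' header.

== SKYLINES ==
[[44,6],[45,0]]
[[27,13],[44,6],[45,0]]
[[27,13],[44,6],[45,2],[47,0]]
[[9,18],[20,0],[27,13],[44,6],[45,2],[47,0]]
[[9,18],[20,0],[27,13],[44,6],[45,2],[47,0],[48,15],[50,0]]
[[9,18],[20,0],[27,13],[44,6],[45,2],[47,0],[48,15],[50,0]]
[[9,18],[20,2],[27,13],[44,6],[45,2],[47,0],[48,15],[50,0]]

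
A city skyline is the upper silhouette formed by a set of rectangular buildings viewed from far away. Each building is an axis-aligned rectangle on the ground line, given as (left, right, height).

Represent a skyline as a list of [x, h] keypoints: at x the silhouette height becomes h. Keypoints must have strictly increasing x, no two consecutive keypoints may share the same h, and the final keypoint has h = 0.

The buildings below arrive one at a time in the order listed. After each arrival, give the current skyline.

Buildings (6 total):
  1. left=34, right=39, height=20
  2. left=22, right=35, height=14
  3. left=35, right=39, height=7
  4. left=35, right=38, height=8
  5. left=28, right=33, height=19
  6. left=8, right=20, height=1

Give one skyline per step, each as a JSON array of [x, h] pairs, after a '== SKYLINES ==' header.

== SKYLINES ==
[[34,20],[39,0]]
[[22,14],[34,20],[39,0]]
[[22,14],[34,20],[39,0]]
[[22,14],[34,20],[39,0]]
[[22,14],[28,19],[33,14],[34,20],[39,0]]
[[8,1],[20,0],[22,14],[28,19],[33,14],[34,20],[39,0]]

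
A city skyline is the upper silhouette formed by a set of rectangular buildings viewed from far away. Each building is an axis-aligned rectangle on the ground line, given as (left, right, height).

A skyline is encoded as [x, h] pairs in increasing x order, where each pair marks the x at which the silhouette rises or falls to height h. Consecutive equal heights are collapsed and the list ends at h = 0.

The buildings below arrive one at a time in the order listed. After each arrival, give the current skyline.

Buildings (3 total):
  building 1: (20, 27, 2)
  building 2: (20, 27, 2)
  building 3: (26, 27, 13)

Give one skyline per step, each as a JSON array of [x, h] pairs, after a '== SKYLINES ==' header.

== SKYLINES ==
[[20,2],[27,0]]
[[20,2],[27,0]]
[[20,2],[26,13],[27,0]]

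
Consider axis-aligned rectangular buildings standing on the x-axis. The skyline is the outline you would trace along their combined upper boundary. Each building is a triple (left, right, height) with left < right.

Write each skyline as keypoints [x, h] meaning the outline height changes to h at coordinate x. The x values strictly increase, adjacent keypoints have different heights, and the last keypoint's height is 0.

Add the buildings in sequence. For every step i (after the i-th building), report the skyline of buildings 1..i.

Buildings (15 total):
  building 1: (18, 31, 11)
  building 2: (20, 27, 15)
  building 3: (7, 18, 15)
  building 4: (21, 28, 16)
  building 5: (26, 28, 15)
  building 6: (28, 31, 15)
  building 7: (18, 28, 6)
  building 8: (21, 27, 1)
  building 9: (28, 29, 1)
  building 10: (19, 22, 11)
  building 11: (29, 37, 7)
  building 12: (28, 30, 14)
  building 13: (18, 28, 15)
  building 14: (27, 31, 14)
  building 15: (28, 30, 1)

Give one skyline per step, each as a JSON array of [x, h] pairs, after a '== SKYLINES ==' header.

== SKYLINES ==
[[18,11],[31,0]]
[[18,11],[20,15],[27,11],[31,0]]
[[7,15],[18,11],[20,15],[27,11],[31,0]]
[[7,15],[18,11],[20,15],[21,16],[28,11],[31,0]]
[[7,15],[18,11],[20,15],[21,16],[28,11],[31,0]]
[[7,15],[18,11],[20,15],[21,16],[28,15],[31,0]]
[[7,15],[18,11],[20,15],[21,16],[28,15],[31,0]]
[[7,15],[18,11],[20,15],[21,16],[28,15],[31,0]]
[[7,15],[18,11],[20,15],[21,16],[28,15],[31,0]]
[[7,15],[18,11],[20,15],[21,16],[28,15],[31,0]]
[[7,15],[18,11],[20,15],[21,16],[28,15],[31,7],[37,0]]
[[7,15],[18,11],[20,15],[21,16],[28,15],[31,7],[37,0]]
[[7,15],[21,16],[28,15],[31,7],[37,0]]
[[7,15],[21,16],[28,15],[31,7],[37,0]]
[[7,15],[21,16],[28,15],[31,7],[37,0]]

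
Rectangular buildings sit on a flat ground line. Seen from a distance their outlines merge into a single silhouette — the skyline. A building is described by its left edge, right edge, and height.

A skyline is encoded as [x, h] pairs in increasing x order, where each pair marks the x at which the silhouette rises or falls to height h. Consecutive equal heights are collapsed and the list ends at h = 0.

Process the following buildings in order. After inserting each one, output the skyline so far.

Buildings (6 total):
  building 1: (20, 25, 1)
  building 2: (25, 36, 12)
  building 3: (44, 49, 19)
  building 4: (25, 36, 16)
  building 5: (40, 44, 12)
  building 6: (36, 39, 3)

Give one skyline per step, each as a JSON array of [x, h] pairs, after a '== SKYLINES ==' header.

== SKYLINES ==
[[20,1],[25,0]]
[[20,1],[25,12],[36,0]]
[[20,1],[25,12],[36,0],[44,19],[49,0]]
[[20,1],[25,16],[36,0],[44,19],[49,0]]
[[20,1],[25,16],[36,0],[40,12],[44,19],[49,0]]
[[20,1],[25,16],[36,3],[39,0],[40,12],[44,19],[49,0]]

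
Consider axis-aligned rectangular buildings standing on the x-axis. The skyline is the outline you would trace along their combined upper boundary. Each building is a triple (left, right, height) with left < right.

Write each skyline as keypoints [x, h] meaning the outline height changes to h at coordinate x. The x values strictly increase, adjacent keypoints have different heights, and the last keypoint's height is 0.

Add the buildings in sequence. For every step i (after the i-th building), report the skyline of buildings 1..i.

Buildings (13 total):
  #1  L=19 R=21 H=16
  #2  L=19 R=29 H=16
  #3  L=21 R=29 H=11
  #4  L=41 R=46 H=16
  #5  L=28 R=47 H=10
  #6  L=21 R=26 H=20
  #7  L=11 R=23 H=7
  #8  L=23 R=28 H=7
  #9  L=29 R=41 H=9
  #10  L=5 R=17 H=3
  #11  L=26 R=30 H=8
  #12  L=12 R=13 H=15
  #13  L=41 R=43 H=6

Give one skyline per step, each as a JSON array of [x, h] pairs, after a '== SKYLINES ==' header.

== SKYLINES ==
[[19,16],[21,0]]
[[19,16],[29,0]]
[[19,16],[29,0]]
[[19,16],[29,0],[41,16],[46,0]]
[[19,16],[29,10],[41,16],[46,10],[47,0]]
[[19,16],[21,20],[26,16],[29,10],[41,16],[46,10],[47,0]]
[[11,7],[19,16],[21,20],[26,16],[29,10],[41,16],[46,10],[47,0]]
[[11,7],[19,16],[21,20],[26,16],[29,10],[41,16],[46,10],[47,0]]
[[11,7],[19,16],[21,20],[26,16],[29,10],[41,16],[46,10],[47,0]]
[[5,3],[11,7],[19,16],[21,20],[26,16],[29,10],[41,16],[46,10],[47,0]]
[[5,3],[11,7],[19,16],[21,20],[26,16],[29,10],[41,16],[46,10],[47,0]]
[[5,3],[11,7],[12,15],[13,7],[19,16],[21,20],[26,16],[29,10],[41,16],[46,10],[47,0]]
[[5,3],[11,7],[12,15],[13,7],[19,16],[21,20],[26,16],[29,10],[41,16],[46,10],[47,0]]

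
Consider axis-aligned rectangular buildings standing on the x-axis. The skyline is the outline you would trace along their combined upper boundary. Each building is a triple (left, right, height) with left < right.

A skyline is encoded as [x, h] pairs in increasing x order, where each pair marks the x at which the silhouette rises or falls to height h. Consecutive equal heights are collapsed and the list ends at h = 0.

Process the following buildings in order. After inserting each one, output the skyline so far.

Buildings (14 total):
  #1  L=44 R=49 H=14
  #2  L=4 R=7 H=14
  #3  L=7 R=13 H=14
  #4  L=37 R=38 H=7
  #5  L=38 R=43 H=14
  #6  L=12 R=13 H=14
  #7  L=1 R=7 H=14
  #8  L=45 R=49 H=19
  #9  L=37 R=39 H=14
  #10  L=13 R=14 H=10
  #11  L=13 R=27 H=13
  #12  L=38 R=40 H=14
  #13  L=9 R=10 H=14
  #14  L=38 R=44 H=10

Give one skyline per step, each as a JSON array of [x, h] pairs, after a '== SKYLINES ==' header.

== SKYLINES ==
[[44,14],[49,0]]
[[4,14],[7,0],[44,14],[49,0]]
[[4,14],[13,0],[44,14],[49,0]]
[[4,14],[13,0],[37,7],[38,0],[44,14],[49,0]]
[[4,14],[13,0],[37,7],[38,14],[43,0],[44,14],[49,0]]
[[4,14],[13,0],[37,7],[38,14],[43,0],[44,14],[49,0]]
[[1,14],[13,0],[37,7],[38,14],[43,0],[44,14],[49,0]]
[[1,14],[13,0],[37,7],[38,14],[43,0],[44,14],[45,19],[49,0]]
[[1,14],[13,0],[37,14],[43,0],[44,14],[45,19],[49,0]]
[[1,14],[13,10],[14,0],[37,14],[43,0],[44,14],[45,19],[49,0]]
[[1,14],[13,13],[27,0],[37,14],[43,0],[44,14],[45,19],[49,0]]
[[1,14],[13,13],[27,0],[37,14],[43,0],[44,14],[45,19],[49,0]]
[[1,14],[13,13],[27,0],[37,14],[43,0],[44,14],[45,19],[49,0]]
[[1,14],[13,13],[27,0],[37,14],[43,10],[44,14],[45,19],[49,0]]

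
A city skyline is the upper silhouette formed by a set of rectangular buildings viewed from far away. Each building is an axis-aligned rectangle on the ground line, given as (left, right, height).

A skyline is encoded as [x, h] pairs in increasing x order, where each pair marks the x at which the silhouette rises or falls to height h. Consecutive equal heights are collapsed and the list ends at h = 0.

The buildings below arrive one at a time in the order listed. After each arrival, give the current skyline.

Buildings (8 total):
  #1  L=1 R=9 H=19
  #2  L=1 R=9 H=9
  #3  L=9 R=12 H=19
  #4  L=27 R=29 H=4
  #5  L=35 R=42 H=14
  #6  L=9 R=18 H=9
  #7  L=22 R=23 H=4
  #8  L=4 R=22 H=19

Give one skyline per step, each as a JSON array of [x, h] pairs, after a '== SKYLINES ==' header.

== SKYLINES ==
[[1,19],[9,0]]
[[1,19],[9,0]]
[[1,19],[12,0]]
[[1,19],[12,0],[27,4],[29,0]]
[[1,19],[12,0],[27,4],[29,0],[35,14],[42,0]]
[[1,19],[12,9],[18,0],[27,4],[29,0],[35,14],[42,0]]
[[1,19],[12,9],[18,0],[22,4],[23,0],[27,4],[29,0],[35,14],[42,0]]
[[1,19],[22,4],[23,0],[27,4],[29,0],[35,14],[42,0]]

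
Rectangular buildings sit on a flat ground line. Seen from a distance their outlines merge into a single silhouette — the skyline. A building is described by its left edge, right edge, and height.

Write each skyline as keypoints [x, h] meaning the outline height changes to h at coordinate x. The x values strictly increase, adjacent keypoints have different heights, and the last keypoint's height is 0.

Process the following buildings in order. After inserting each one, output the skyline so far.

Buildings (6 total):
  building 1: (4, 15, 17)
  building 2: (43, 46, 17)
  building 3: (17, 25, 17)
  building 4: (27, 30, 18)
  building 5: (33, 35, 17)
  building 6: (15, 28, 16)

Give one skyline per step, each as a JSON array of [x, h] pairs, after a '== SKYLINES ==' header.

== SKYLINES ==
[[4,17],[15,0]]
[[4,17],[15,0],[43,17],[46,0]]
[[4,17],[15,0],[17,17],[25,0],[43,17],[46,0]]
[[4,17],[15,0],[17,17],[25,0],[27,18],[30,0],[43,17],[46,0]]
[[4,17],[15,0],[17,17],[25,0],[27,18],[30,0],[33,17],[35,0],[43,17],[46,0]]
[[4,17],[15,16],[17,17],[25,16],[27,18],[30,0],[33,17],[35,0],[43,17],[46,0]]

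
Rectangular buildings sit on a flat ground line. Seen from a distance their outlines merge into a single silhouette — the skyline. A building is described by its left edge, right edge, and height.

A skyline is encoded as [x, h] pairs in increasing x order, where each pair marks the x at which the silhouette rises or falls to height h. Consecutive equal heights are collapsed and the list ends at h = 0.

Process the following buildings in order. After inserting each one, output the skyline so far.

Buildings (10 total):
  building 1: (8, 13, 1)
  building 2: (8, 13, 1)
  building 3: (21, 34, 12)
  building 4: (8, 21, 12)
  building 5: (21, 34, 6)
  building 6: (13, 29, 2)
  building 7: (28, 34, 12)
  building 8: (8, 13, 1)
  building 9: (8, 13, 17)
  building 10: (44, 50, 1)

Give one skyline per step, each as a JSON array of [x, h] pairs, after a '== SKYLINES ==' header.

== SKYLINES ==
[[8,1],[13,0]]
[[8,1],[13,0]]
[[8,1],[13,0],[21,12],[34,0]]
[[8,12],[34,0]]
[[8,12],[34,0]]
[[8,12],[34,0]]
[[8,12],[34,0]]
[[8,12],[34,0]]
[[8,17],[13,12],[34,0]]
[[8,17],[13,12],[34,0],[44,1],[50,0]]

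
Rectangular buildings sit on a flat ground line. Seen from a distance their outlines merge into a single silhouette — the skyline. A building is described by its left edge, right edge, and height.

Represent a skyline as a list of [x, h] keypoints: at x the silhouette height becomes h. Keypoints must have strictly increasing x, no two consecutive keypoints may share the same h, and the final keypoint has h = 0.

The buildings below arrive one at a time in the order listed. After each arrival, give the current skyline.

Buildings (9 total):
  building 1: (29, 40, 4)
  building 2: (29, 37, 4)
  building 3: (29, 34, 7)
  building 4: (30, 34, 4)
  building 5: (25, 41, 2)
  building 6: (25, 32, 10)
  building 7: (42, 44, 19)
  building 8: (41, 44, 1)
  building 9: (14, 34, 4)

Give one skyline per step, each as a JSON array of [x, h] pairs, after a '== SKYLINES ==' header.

== SKYLINES ==
[[29,4],[40,0]]
[[29,4],[40,0]]
[[29,7],[34,4],[40,0]]
[[29,7],[34,4],[40,0]]
[[25,2],[29,7],[34,4],[40,2],[41,0]]
[[25,10],[32,7],[34,4],[40,2],[41,0]]
[[25,10],[32,7],[34,4],[40,2],[41,0],[42,19],[44,0]]
[[25,10],[32,7],[34,4],[40,2],[41,1],[42,19],[44,0]]
[[14,4],[25,10],[32,7],[34,4],[40,2],[41,1],[42,19],[44,0]]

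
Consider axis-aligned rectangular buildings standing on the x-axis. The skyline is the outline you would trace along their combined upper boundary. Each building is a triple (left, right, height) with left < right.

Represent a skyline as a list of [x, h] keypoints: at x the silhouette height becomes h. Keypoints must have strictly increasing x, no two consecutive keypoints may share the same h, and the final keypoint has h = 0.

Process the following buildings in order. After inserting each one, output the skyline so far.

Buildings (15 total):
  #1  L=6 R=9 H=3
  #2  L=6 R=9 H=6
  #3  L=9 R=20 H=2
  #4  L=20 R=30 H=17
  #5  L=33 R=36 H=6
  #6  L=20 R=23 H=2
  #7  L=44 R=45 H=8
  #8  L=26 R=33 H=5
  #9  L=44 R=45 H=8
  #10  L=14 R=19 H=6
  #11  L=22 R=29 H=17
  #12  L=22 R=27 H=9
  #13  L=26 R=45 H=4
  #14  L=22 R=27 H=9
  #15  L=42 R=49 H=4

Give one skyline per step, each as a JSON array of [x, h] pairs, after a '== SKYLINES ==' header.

== SKYLINES ==
[[6,3],[9,0]]
[[6,6],[9,0]]
[[6,6],[9,2],[20,0]]
[[6,6],[9,2],[20,17],[30,0]]
[[6,6],[9,2],[20,17],[30,0],[33,6],[36,0]]
[[6,6],[9,2],[20,17],[30,0],[33,6],[36,0]]
[[6,6],[9,2],[20,17],[30,0],[33,6],[36,0],[44,8],[45,0]]
[[6,6],[9,2],[20,17],[30,5],[33,6],[36,0],[44,8],[45,0]]
[[6,6],[9,2],[20,17],[30,5],[33,6],[36,0],[44,8],[45,0]]
[[6,6],[9,2],[14,6],[19,2],[20,17],[30,5],[33,6],[36,0],[44,8],[45,0]]
[[6,6],[9,2],[14,6],[19,2],[20,17],[30,5],[33,6],[36,0],[44,8],[45,0]]
[[6,6],[9,2],[14,6],[19,2],[20,17],[30,5],[33,6],[36,0],[44,8],[45,0]]
[[6,6],[9,2],[14,6],[19,2],[20,17],[30,5],[33,6],[36,4],[44,8],[45,0]]
[[6,6],[9,2],[14,6],[19,2],[20,17],[30,5],[33,6],[36,4],[44,8],[45,0]]
[[6,6],[9,2],[14,6],[19,2],[20,17],[30,5],[33,6],[36,4],[44,8],[45,4],[49,0]]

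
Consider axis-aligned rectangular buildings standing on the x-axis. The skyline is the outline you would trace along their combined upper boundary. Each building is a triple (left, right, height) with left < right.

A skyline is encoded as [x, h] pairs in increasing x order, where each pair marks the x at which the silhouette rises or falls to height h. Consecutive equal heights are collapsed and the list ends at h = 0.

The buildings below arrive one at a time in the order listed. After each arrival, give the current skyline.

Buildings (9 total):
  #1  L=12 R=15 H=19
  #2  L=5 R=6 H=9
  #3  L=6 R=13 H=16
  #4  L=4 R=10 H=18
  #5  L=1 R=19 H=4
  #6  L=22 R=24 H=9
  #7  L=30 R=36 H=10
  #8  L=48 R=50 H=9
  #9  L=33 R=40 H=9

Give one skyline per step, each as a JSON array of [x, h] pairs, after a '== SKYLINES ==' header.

== SKYLINES ==
[[12,19],[15,0]]
[[5,9],[6,0],[12,19],[15,0]]
[[5,9],[6,16],[12,19],[15,0]]
[[4,18],[10,16],[12,19],[15,0]]
[[1,4],[4,18],[10,16],[12,19],[15,4],[19,0]]
[[1,4],[4,18],[10,16],[12,19],[15,4],[19,0],[22,9],[24,0]]
[[1,4],[4,18],[10,16],[12,19],[15,4],[19,0],[22,9],[24,0],[30,10],[36,0]]
[[1,4],[4,18],[10,16],[12,19],[15,4],[19,0],[22,9],[24,0],[30,10],[36,0],[48,9],[50,0]]
[[1,4],[4,18],[10,16],[12,19],[15,4],[19,0],[22,9],[24,0],[30,10],[36,9],[40,0],[48,9],[50,0]]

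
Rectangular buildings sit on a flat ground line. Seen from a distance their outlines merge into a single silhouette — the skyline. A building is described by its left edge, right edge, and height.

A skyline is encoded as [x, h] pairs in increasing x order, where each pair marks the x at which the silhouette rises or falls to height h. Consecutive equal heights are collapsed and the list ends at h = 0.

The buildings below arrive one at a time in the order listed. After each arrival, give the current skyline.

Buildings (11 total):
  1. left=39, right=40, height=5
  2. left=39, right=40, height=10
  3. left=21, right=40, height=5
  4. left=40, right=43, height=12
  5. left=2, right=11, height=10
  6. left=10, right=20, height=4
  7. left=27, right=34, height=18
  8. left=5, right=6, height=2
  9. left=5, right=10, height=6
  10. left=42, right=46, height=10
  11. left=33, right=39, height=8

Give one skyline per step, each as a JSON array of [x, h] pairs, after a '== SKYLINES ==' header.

== SKYLINES ==
[[39,5],[40,0]]
[[39,10],[40,0]]
[[21,5],[39,10],[40,0]]
[[21,5],[39,10],[40,12],[43,0]]
[[2,10],[11,0],[21,5],[39,10],[40,12],[43,0]]
[[2,10],[11,4],[20,0],[21,5],[39,10],[40,12],[43,0]]
[[2,10],[11,4],[20,0],[21,5],[27,18],[34,5],[39,10],[40,12],[43,0]]
[[2,10],[11,4],[20,0],[21,5],[27,18],[34,5],[39,10],[40,12],[43,0]]
[[2,10],[11,4],[20,0],[21,5],[27,18],[34,5],[39,10],[40,12],[43,0]]
[[2,10],[11,4],[20,0],[21,5],[27,18],[34,5],[39,10],[40,12],[43,10],[46,0]]
[[2,10],[11,4],[20,0],[21,5],[27,18],[34,8],[39,10],[40,12],[43,10],[46,0]]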